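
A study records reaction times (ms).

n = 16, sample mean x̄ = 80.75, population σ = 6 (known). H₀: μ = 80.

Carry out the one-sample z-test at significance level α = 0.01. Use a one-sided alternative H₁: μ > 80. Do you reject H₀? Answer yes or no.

SE = σ/√n = 6/√16 = 1.5000
z = (x̄−μ₀)/SE = (80.75−80)/1.5000 = 0.5000
p-value (one-sided, H₁ greater) = 0.30854
At α=0.01: p ≥ α → fail to reject H₀

reject H₀: no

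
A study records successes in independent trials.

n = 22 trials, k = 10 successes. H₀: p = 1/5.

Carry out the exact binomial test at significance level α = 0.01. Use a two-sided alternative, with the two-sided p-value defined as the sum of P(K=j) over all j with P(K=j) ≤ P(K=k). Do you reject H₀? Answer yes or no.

Exact binomial: n=22, k=10, p₀=1/5=0.2000
P(X=j) = C(n,j)·p₀^j·(1−p₀)^(n−j); p = Σ P(X=j) over j with P(X=j) ≤ P(X=10)
p-value (two-sided) = 0.00614
At α=0.01: p < α → reject H₀

reject H₀: yes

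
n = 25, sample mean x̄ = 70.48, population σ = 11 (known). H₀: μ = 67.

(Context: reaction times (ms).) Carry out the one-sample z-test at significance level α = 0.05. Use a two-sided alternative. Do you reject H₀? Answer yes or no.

SE = σ/√n = 11/√25 = 2.2000
z = (x̄−μ₀)/SE = (70.48−67)/2.2000 = 1.5818
p-value (two-sided) = 0.11369
At α=0.05: p ≥ α → fail to reject H₀

reject H₀: no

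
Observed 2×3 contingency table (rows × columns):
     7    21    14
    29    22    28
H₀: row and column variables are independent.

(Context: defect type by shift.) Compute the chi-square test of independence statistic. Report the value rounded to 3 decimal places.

Row totals [42, 79], col totals [36, 43, 42], n=121
χ² = (7−12.50)²/12.50 + (21−14.93)²/14.93 + (14−14.58)²/14.58 + (29−23.50)²/23.50 + (22−28.07)²/28.07 + (28−27.42)²/27.42 = 7.5238
df = 2

test statistic = 7.524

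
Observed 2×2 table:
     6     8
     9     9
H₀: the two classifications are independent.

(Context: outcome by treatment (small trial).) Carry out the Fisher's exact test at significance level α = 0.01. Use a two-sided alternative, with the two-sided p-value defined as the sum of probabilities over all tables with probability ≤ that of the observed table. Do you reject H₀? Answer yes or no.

Margins: r₁=14, r₂=18, c₁=15, c₂=17, n=32
p_obs = C(14,6)·C(18,9)/C(32,15); sum pmf over tables with pmf ≤ p_obs
p-value (two-sided) = 0.73454
At α=0.01: p ≥ α → fail to reject H₀

reject H₀: no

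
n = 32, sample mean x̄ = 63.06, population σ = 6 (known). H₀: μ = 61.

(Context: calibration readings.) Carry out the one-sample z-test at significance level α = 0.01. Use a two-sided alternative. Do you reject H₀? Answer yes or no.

reject H₀: no

SE = σ/√n = 6/√32 = 1.0607
z = (x̄−μ₀)/SE = (63.06−61)/1.0607 = 1.9422
p-value (two-sided) = 0.05211
At α=0.01: p ≥ α → fail to reject H₀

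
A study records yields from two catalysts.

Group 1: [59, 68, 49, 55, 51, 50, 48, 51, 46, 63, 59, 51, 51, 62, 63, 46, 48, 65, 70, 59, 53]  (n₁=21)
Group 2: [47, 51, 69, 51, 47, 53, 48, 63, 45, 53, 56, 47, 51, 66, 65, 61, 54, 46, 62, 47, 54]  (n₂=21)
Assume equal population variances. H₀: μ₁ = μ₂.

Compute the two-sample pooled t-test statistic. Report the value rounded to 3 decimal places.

test statistic = 0.646

x̄₁=55.571, s₁=7.420, n₁=21
x̄₂=54.095, s₂=7.395, n₂=21
s_p² = [20·7.420² + 20·7.395²]/40 = 54.8738
SE = √(s_p²·(1/21+1/21)) = 2.2861
t = (55.571−54.095)/2.2861 = 0.6457
df = 40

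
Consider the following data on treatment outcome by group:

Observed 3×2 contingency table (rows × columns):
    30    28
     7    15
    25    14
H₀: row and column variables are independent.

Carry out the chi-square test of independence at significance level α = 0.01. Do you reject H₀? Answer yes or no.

reject H₀: no

Row totals [58, 22, 39], col totals [62, 57], n=119
χ² = (30−30.22)²/30.22 + (28−27.78)²/27.78 + (7−11.46)²/11.46 + (15−10.54)²/10.54 + (25−20.32)²/20.32 + (14−18.68)²/18.68 = 5.8809
df = 2
p-value (upper-tail) = 0.05284
At α=0.01: p ≥ α → fail to reject H₀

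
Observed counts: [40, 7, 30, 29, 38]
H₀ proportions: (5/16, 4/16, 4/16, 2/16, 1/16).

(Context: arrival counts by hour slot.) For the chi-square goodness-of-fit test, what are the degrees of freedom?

df = k − 1 = 5 − 1 = 4

degrees of freedom = 4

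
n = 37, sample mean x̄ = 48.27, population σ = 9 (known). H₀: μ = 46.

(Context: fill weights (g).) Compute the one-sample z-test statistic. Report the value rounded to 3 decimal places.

SE = σ/√n = 9/√37 = 1.4796
z = (x̄−μ₀)/SE = (48.27−46)/1.4796 = 1.5342

test statistic = 1.534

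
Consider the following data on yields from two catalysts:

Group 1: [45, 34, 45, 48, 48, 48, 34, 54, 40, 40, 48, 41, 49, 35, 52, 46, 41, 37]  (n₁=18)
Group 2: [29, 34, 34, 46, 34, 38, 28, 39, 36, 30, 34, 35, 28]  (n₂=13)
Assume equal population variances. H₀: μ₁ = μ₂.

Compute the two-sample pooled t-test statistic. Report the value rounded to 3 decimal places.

test statistic = 4.530

x̄₁=43.611, s₁=6.118, n₁=18
x̄₂=34.231, s₂=5.019, n₂=13
s_p² = [17·6.118² + 12·5.019²]/29 = 32.3650
SE = √(s_p²·(1/18+1/13)) = 2.0707
t = (43.611−34.231)/2.0707 = 4.5301
df = 29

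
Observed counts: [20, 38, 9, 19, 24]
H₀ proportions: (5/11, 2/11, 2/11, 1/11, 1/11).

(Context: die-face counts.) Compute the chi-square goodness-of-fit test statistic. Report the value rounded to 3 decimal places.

n = 110; E_i = n·p_i = [50.00, 20.00, 20.00, 10.00, 10.00]
χ² = (20−50.00)²/50.00 + (38−20.00)²/20.00 + (9−20.00)²/20.00 + (19−10.00)²/10.00 + (24−10.00)²/10.00 = 67.9500
df = 4

test statistic = 67.950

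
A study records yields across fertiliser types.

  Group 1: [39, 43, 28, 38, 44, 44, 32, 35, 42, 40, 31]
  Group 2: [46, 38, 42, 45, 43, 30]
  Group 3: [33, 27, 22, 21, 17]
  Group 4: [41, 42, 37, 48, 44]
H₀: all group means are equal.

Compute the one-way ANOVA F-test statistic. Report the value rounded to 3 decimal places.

test statistic = 11.726

Group means [37.82, 40.67, 24.00, 42.40], grand mean 36.741
SSB = Σnᵢ(x̄ᵢ−x̄)² = 1077.015; SSW = ΣΣ(x−x̄ᵢ)² = 704.170
MSB = 1077.015/3 = 359.0052; MSW = 704.170/23 = 30.6161
F = MSB/MSW = 11.7260
df = (3, 23)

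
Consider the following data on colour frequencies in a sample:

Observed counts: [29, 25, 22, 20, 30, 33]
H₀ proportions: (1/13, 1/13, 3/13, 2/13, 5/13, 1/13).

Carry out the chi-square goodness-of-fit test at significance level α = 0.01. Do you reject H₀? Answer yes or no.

reject H₀: yes

n = 159; E_i = n·p_i = [12.23, 12.23, 36.69, 24.46, 61.15, 12.23]
χ² = (29−12.23)²/12.23 + (25−12.23)²/12.23 + (22−36.69)²/36.69 + (20−24.46)²/24.46 + (30−61.15)²/61.15 + (33−12.23)²/12.23 = 94.1593
df = 5
p-value (upper-tail) = 0.00000
At α=0.01: p < α → reject H₀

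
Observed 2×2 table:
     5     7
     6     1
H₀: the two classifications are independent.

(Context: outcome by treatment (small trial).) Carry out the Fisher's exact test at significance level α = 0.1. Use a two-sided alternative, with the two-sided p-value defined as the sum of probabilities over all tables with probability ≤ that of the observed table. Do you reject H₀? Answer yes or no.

reject H₀: no

Margins: r₁=12, r₂=7, c₁=11, c₂=8, n=19
p_obs = C(12,5)·C(7,6)/C(19,11); sum pmf over tables with pmf ≤ p_obs
p-value (two-sided) = 0.14730
At α=0.1: p ≥ α → fail to reject H₀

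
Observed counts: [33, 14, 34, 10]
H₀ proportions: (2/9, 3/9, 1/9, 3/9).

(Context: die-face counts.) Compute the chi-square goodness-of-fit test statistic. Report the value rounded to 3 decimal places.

test statistic = 86.940

n = 91; E_i = n·p_i = [20.22, 30.33, 10.11, 30.33]
χ² = (33−20.22)²/20.22 + (14−30.33)²/30.33 + (34−10.11)²/10.11 + (10−30.33)²/30.33 = 86.9396
df = 3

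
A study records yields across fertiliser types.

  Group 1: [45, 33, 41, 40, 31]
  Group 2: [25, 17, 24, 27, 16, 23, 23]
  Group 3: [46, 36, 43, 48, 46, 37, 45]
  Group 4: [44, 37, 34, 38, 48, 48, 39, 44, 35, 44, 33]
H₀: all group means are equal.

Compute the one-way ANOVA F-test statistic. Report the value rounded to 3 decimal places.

test statistic = 24.845

Group means [38.00, 22.14, 43.00, 40.36], grand mean 36.333
SSB = Σnᵢ(x̄ᵢ−x̄)² = 1913.264; SSW = ΣΣ(x−x̄ᵢ)² = 667.403
MSB = 1913.264/3 = 637.7547; MSW = 667.403/26 = 25.6693
F = MSB/MSW = 24.8450
df = (3, 26)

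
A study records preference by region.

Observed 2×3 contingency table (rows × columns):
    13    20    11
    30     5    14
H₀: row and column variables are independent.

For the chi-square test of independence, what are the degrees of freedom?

degrees of freedom = 2

df = (r−1)(c−1) = (2−1)·(3−1) = 2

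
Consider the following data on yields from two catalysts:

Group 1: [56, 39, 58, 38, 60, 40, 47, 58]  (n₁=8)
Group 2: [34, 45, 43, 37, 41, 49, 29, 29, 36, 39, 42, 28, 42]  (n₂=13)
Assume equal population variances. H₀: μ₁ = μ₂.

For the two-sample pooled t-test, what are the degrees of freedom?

df = n₁ + n₂ − 2 = 8 + 13 − 2 = 19

degrees of freedom = 19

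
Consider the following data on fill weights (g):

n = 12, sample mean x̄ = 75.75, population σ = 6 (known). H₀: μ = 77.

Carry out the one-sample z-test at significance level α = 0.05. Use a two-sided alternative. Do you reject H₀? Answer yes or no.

reject H₀: no

SE = σ/√n = 6/√12 = 1.7321
z = (x̄−μ₀)/SE = (75.75−77)/1.7321 = -0.7217
p-value (two-sided) = 0.47049
At α=0.05: p ≥ α → fail to reject H₀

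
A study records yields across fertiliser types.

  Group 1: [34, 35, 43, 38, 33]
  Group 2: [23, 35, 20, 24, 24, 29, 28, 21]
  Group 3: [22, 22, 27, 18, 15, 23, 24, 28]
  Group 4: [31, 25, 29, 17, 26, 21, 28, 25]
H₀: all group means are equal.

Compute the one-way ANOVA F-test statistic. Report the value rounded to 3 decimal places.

Group means [36.60, 25.50, 22.38, 25.25], grand mean 26.483
SSB = Σnᵢ(x̄ᵢ−x̄)² = 666.666; SSW = ΣΣ(x−x̄ᵢ)² = 506.575
MSB = 666.666/3 = 222.2221; MSW = 506.575/25 = 20.2630
F = MSB/MSW = 10.9669
df = (3, 25)

test statistic = 10.967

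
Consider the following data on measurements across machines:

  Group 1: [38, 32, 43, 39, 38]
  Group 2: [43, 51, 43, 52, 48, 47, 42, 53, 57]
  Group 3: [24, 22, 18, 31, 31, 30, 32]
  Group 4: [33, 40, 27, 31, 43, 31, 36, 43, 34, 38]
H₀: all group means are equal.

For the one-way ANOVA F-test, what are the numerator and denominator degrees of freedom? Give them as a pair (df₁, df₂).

degrees of freedom = [3, 27]

k = 4 groups, N = 31 total
df = (k−1, N−k) = (4−1, 31−4) = (3, 27)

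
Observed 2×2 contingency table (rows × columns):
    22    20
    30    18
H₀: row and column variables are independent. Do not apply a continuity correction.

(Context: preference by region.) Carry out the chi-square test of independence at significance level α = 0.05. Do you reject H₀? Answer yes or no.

Row totals [42, 48], col totals [52, 38], n=90
χ² = (22−24.27)²/24.27 + (20−17.73)²/17.73 + (30−27.73)²/27.73 + (18−20.27)²/20.27 = 0.9402
df = 1
p-value (upper-tail) = 0.33222
At α=0.05: p ≥ α → fail to reject H₀

reject H₀: no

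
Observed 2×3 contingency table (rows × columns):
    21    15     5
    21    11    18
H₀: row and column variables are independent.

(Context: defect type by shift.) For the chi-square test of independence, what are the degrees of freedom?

degrees of freedom = 2

df = (r−1)(c−1) = (2−1)·(3−1) = 2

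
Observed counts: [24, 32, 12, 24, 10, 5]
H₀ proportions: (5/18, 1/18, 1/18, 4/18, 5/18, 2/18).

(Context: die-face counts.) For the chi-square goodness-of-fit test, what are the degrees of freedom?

df = k − 1 = 6 − 1 = 5

degrees of freedom = 5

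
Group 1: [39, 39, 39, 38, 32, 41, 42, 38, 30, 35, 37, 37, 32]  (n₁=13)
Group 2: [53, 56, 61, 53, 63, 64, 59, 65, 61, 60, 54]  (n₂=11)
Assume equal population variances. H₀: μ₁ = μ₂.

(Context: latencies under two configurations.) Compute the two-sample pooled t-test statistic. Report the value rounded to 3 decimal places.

x̄₁=36.846, s₁=3.625, n₁=13
x̄₂=59.000, s₂=4.382, n₂=11
s_p² = [12·3.625² + 10·4.382²]/22 = 15.8951
SE = √(s_p²·(1/13+1/11)) = 1.6333
t = (36.846−59.000)/1.6333 = -13.5638
df = 22

test statistic = -13.564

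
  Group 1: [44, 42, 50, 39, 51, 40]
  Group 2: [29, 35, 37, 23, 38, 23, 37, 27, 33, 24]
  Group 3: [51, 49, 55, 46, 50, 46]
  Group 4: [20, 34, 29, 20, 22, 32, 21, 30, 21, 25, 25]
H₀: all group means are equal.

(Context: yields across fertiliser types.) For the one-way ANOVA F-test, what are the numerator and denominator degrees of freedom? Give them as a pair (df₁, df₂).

k = 4 groups, N = 33 total
df = (k−1, N−k) = (4−1, 33−4) = (3, 29)

degrees of freedom = [3, 29]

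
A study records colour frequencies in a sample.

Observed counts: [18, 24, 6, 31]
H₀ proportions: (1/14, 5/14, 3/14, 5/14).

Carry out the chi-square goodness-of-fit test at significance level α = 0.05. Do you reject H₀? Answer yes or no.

n = 79; E_i = n·p_i = [5.64, 28.21, 16.93, 28.21]
χ² = (18−5.64)²/5.64 + (24−28.21)²/28.21 + (6−16.93)²/16.93 + (31−28.21)²/28.21 = 35.0203
df = 3
p-value (upper-tail) = 0.00000
At α=0.05: p < α → reject H₀

reject H₀: yes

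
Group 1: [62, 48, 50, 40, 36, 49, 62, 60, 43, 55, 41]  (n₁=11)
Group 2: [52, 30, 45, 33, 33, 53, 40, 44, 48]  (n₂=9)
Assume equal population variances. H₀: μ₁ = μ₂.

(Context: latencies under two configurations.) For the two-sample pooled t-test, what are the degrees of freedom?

degrees of freedom = 18

df = n₁ + n₂ − 2 = 11 + 9 − 2 = 18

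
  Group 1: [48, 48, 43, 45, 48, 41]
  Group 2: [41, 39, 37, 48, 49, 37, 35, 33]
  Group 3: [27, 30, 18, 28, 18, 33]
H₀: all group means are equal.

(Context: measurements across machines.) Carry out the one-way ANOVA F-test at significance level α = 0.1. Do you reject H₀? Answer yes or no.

reject H₀: yes

Group means [45.50, 39.88, 25.67], grand mean 37.300
SSB = Σnᵢ(x̄ᵢ−x̄)² = 1268.492; SSW = ΣΣ(x−x̄ᵢ)² = 481.708
MSB = 1268.492/2 = 634.2458; MSW = 481.708/17 = 28.3358
F = MSB/MSW = 22.3832
df = (2, 17)
p-value (upper-tail) = 0.00002
At α=0.1: p < α → reject H₀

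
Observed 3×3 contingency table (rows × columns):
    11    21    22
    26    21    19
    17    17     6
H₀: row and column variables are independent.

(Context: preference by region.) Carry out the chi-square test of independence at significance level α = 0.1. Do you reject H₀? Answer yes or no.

reject H₀: yes

Row totals [54, 66, 40], col totals [54, 59, 47], n=160
χ² = (11−18.23)²/18.23 + (21−19.91)²/19.91 + (22−15.86)²/15.86 + (26−22.27)²/22.27 + (21−24.34)²/24.34 + (19−19.39)²/19.39 + (17−13.50)²/13.50 + (17−14.75)²/14.75 + (6−11.75)²/11.75 = 10.4511
df = 4
p-value (upper-tail) = 0.03348
At α=0.1: p < α → reject H₀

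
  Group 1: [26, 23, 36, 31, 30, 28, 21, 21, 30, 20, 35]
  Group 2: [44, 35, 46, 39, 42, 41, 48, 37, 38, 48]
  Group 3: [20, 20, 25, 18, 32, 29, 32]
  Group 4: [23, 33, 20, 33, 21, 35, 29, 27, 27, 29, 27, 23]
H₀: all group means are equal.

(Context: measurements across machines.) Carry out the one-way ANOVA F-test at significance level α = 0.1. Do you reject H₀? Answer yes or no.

Group means [27.36, 41.80, 25.14, 27.25], grand mean 30.550
SSB = Σnᵢ(x̄ᵢ−x̄)² = 1712.647; SSW = ΣΣ(x−x̄ᵢ)² = 981.253
MSB = 1712.647/3 = 570.8825; MSW = 981.253/36 = 27.2570
F = MSB/MSW = 20.9444
df = (3, 36)
p-value (upper-tail) = 0.00000
At α=0.1: p < α → reject H₀

reject H₀: yes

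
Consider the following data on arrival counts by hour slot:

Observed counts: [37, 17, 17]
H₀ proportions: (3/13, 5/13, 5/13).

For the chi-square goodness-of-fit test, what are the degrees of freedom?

df = k − 1 = 3 − 1 = 2

degrees of freedom = 2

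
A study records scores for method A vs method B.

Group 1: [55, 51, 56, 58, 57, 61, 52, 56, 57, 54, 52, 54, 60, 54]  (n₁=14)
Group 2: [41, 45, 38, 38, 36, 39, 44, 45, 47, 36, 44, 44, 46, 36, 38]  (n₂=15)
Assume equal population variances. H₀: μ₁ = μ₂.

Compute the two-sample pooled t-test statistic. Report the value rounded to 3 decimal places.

x̄₁=55.500, s₁=2.955, n₁=14
x̄₂=41.133, s₂=4.015, n₂=15
s_p² = [13·2.955² + 14·4.015²]/27 = 12.5642
SE = √(s_p²·(1/14+1/15)) = 1.3172
t = (55.500−41.133)/1.3172 = 10.9068
df = 27

test statistic = 10.907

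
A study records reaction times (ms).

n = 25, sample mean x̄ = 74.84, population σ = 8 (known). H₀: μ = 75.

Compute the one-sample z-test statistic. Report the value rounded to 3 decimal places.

SE = σ/√n = 8/√25 = 1.6000
z = (x̄−μ₀)/SE = (74.84−75)/1.6000 = -0.1000

test statistic = -0.100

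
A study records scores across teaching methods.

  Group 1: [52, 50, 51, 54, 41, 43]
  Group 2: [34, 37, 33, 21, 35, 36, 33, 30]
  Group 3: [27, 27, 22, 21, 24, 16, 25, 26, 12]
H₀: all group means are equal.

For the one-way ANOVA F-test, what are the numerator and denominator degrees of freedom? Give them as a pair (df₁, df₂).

degrees of freedom = [2, 20]

k = 3 groups, N = 23 total
df = (k−1, N−k) = (3−1, 23−3) = (2, 20)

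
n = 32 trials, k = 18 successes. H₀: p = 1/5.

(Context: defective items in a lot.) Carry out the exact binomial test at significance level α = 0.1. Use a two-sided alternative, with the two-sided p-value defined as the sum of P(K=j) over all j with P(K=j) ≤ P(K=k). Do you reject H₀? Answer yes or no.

Exact binomial: n=32, k=18, p₀=1/5=0.2000
P(X=j) = C(n,j)·p₀^j·(1−p₀)^(n−j); p = Σ P(X=j) over j with P(X=j) ≤ P(X=18)
p-value (two-sided) = 0.00001
At α=0.1: p < α → reject H₀

reject H₀: yes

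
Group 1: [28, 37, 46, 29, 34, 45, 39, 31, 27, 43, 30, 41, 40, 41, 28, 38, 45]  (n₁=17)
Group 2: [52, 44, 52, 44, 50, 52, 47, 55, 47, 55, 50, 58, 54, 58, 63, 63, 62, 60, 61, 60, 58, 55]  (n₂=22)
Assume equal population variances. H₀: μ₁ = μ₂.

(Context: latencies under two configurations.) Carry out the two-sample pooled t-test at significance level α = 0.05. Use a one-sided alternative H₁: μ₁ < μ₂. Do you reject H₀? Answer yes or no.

x̄₁=36.588, s₁=6.653, n₁=17
x̄₂=54.545, s₂=5.910, n₂=22
s_p² = [16·6.653² + 21·5.910²]/37 = 38.9614
SE = √(s_p²·(1/17+1/22)) = 2.0156
t = (36.588−54.545)/2.0156 = -8.9089
df = 37
p-value (one-sided, H₁ less) = 0.00000
At α=0.05: p < α → reject H₀

reject H₀: yes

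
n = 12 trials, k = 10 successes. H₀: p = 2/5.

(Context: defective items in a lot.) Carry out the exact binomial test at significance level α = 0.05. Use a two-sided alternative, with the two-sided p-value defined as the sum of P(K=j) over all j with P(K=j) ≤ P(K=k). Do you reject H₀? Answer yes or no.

reject H₀: yes

Exact binomial: n=12, k=10, p₀=2/5=0.4000
P(X=j) = C(n,j)·p₀^j·(1−p₀)^(n−j); p = Σ P(X=j) over j with P(X=j) ≤ P(X=10)
p-value (two-sided) = 0.00499
At α=0.05: p < α → reject H₀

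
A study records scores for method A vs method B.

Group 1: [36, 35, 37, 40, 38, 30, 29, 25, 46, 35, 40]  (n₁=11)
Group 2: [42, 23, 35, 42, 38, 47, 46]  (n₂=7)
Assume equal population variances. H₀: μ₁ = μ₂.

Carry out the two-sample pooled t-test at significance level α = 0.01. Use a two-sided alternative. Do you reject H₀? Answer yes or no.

x̄₁=35.545, s₁=5.854, n₁=11
x̄₂=39.000, s₂=8.206, n₂=7
s_p² = [10·5.854² + 6·8.206²]/16 = 46.6705
SE = √(s_p²·(1/11+1/7)) = 3.3030
t = (35.545−39.000)/3.3030 = -1.0459
df = 16
p-value (two-sided) = 0.31116
At α=0.01: p ≥ α → fail to reject H₀

reject H₀: no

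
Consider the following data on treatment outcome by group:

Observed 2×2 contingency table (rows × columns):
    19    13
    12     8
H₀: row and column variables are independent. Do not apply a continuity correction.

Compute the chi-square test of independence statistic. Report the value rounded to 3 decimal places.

test statistic = 0.002

Row totals [32, 20], col totals [31, 21], n=52
χ² = (19−19.08)²/19.08 + (13−12.92)²/12.92 + (12−11.92)²/11.92 + (8−8.08)²/8.08 = 0.0020
df = 1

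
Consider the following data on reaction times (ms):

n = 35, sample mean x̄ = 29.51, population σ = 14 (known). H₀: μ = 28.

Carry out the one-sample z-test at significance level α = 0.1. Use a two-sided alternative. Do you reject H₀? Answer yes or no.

SE = σ/√n = 14/√35 = 2.3664
z = (x̄−μ₀)/SE = (29.51−28)/2.3664 = 0.6381
p-value (two-sided) = 0.52341
At α=0.1: p ≥ α → fail to reject H₀

reject H₀: no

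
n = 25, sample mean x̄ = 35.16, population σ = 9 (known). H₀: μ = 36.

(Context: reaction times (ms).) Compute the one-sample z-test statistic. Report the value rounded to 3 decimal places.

test statistic = -0.467

SE = σ/√n = 9/√25 = 1.8000
z = (x̄−μ₀)/SE = (35.16−36)/1.8000 = -0.4667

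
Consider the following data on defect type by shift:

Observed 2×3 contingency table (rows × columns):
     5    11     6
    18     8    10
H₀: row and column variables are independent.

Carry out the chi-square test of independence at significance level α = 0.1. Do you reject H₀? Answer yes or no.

Row totals [22, 36], col totals [23, 19, 16], n=58
χ² = (5−8.72)²/8.72 + (11−7.21)²/7.21 + (6−6.07)²/6.07 + (18−14.28)²/14.28 + (8−11.79)²/11.79 + (10−9.93)²/9.93 = 5.7789
df = 2
p-value (upper-tail) = 0.05561
At α=0.1: p < α → reject H₀

reject H₀: yes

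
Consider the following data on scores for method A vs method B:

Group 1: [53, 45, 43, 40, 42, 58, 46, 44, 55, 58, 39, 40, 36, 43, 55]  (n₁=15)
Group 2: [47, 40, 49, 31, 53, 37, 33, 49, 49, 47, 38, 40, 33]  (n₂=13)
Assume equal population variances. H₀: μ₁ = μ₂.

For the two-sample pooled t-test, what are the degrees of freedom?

degrees of freedom = 26

df = n₁ + n₂ − 2 = 15 + 13 − 2 = 26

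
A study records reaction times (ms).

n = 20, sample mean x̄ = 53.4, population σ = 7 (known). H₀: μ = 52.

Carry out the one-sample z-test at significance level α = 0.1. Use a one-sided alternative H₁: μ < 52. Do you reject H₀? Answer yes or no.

reject H₀: no

SE = σ/√n = 7/√20 = 1.5652
z = (x̄−μ₀)/SE = (53.4−52)/1.5652 = 0.8944
p-value (one-sided, H₁ less) = 0.81445
At α=0.1: p ≥ α → fail to reject H₀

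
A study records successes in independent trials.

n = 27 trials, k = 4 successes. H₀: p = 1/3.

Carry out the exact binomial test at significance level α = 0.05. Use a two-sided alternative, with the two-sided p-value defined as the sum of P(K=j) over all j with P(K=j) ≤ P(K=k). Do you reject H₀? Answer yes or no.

Exact binomial: n=27, k=4, p₀=1/3=0.3333
P(X=j) = C(n,j)·p₀^j·(1−p₀)^(n−j); p = Σ P(X=j) over j with P(X=j) ≤ P(X=4)
p-value (two-sided) = 0.04192
At α=0.05: p < α → reject H₀

reject H₀: yes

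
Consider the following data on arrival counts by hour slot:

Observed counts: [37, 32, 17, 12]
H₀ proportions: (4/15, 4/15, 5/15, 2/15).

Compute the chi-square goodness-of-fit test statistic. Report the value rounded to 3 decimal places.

n = 98; E_i = n·p_i = [26.13, 26.13, 32.67, 13.07]
χ² = (37−26.13)²/26.13 + (32−26.13)²/26.13 + (17−32.67)²/32.67 + (12−13.07)²/13.07 = 13.4362
df = 3

test statistic = 13.436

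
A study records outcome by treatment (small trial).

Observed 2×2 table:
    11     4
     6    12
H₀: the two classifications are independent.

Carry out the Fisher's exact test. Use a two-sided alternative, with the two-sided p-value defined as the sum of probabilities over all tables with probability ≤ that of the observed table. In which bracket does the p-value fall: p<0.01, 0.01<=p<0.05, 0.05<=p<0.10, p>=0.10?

p-value bracket: 0.01<=p<0.05

Margins: r₁=15, r₂=18, c₁=17, c₂=16, n=33
p_obs = C(15,11)·C(18,6)/C(33,17); sum pmf over tables with pmf ≤ p_obs
p-value (two-sided) = 0.03664
→ bracket: 0.01<=p<0.05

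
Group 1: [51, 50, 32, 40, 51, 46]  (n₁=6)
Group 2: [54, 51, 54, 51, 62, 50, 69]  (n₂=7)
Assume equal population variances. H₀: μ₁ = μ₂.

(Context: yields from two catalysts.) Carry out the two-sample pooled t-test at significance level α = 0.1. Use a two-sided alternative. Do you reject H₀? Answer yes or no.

x̄₁=45.000, s₁=7.642, n₁=6
x̄₂=55.857, s₂=7.058, n₂=7
s_p² = [5·7.642² + 6·7.058²]/11 = 53.7143
SE = √(s_p²·(1/6+1/7)) = 4.0775
t = (45.000−55.857)/4.0775 = -2.6627
df = 11
p-value (two-sided) = 0.02208
At α=0.1: p < α → reject H₀

reject H₀: yes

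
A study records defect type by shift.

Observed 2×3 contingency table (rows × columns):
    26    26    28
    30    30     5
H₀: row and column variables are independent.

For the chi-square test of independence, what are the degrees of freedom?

degrees of freedom = 2

df = (r−1)(c−1) = (2−1)·(3−1) = 2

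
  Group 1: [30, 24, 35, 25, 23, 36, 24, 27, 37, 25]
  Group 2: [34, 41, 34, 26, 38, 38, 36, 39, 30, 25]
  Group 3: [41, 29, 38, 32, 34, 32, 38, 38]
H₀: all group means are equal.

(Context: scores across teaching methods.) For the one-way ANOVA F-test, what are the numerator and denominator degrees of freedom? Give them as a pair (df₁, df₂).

degrees of freedom = [2, 25]

k = 3 groups, N = 28 total
df = (k−1, N−k) = (3−1, 28−3) = (2, 25)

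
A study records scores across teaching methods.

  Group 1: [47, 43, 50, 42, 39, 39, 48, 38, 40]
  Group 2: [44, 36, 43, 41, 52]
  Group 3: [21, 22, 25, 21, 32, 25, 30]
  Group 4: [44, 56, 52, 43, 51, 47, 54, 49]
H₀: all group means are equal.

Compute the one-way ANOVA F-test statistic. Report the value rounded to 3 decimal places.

test statistic = 35.737

Group means [42.89, 43.20, 25.14, 49.50], grand mean 40.483
SSB = Σnᵢ(x̄ᵢ−x̄)² = 2386.695; SSW = ΣΣ(x−x̄ᵢ)² = 556.546
MSB = 2386.695/3 = 795.5651; MSW = 556.546/25 = 22.2618
F = MSB/MSW = 35.7367
df = (3, 25)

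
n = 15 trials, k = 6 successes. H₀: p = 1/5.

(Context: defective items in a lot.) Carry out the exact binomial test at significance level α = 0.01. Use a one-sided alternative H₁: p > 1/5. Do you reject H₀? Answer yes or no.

reject H₀: no

Exact binomial: n=15, k=6, p₀=1/5=0.2000
P(X≥6) from Σ C(n,i)·p₀^i·(1−p₀)^(n−i)
p-value (one-sided, H₁ greater) = 0.06105
At α=0.01: p ≥ α → fail to reject H₀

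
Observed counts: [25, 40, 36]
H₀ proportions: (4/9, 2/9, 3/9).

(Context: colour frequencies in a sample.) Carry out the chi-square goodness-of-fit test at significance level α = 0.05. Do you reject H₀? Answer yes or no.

reject H₀: yes

n = 101; E_i = n·p_i = [44.89, 22.44, 33.67]
χ² = (25−44.89)²/44.89 + (40−22.44)²/22.44 + (36−33.67)²/33.67 = 22.7054
df = 2
p-value (upper-tail) = 0.00001
At α=0.05: p < α → reject H₀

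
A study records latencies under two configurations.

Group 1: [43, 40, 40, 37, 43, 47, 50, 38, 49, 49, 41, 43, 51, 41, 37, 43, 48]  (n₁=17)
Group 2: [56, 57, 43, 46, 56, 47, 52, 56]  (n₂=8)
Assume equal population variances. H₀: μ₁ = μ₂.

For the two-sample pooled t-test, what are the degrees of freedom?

df = n₁ + n₂ − 2 = 17 + 8 − 2 = 23

degrees of freedom = 23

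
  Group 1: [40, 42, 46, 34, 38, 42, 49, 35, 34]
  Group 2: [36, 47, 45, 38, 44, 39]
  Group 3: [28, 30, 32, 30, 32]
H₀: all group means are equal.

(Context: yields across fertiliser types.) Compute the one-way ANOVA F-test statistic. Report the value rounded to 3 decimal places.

test statistic = 10.114

Group means [40.00, 41.50, 30.40], grand mean 38.050
SSB = Σnᵢ(x̄ᵢ−x̄)² = 398.250; SSW = ΣΣ(x−x̄ᵢ)² = 334.700
MSB = 398.250/2 = 199.1250; MSW = 334.700/17 = 19.6882
F = MSB/MSW = 10.1139
df = (2, 17)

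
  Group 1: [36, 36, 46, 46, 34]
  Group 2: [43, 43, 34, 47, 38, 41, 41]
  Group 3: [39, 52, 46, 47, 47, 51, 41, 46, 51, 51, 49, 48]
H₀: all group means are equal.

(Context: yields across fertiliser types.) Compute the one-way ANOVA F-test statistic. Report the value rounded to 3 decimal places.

test statistic = 7.321

Group means [39.60, 41.00, 47.33], grand mean 43.875
SSB = Σnᵢ(x̄ᵢ−x̄)² = 292.758; SSW = ΣΣ(x−x̄ᵢ)² = 419.867
MSB = 292.758/2 = 146.3792; MSW = 419.867/21 = 19.9937
F = MSB/MSW = 7.3213
df = (2, 21)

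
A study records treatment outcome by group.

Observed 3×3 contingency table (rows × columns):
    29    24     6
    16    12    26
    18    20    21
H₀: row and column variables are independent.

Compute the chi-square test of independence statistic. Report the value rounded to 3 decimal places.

test statistic = 20.715

Row totals [59, 54, 59], col totals [63, 56, 53], n=172
χ² = (29−21.61)²/21.61 + (24−19.21)²/19.21 + (6−18.18)²/18.18 + (16−19.78)²/19.78 + (12−17.58)²/17.58 + (26−16.64)²/16.64 + (18−21.61)²/21.61 + (20−19.21)²/19.21 + (21−18.18)²/18.18 = 20.7147
df = 4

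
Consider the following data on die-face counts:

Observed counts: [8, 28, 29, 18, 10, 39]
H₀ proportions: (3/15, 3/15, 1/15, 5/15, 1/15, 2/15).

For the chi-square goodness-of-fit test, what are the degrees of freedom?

degrees of freedom = 5

df = k − 1 = 6 − 1 = 5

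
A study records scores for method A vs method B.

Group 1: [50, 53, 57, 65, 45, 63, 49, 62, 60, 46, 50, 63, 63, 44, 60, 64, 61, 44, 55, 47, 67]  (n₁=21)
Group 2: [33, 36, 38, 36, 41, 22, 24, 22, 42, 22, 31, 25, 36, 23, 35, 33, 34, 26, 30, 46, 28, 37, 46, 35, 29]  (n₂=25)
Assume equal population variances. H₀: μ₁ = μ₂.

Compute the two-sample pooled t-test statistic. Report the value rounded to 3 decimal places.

test statistic = 10.434

x̄₁=55.619, s₁=7.826, n₁=21
x̄₂=32.400, s₂=7.251, n₂=25
s_p² = [20·7.826² + 24·7.251²]/44 = 56.5216
SE = √(s_p²·(1/21+1/25)) = 2.2254
t = (55.619−32.400)/2.2254 = 10.4337
df = 44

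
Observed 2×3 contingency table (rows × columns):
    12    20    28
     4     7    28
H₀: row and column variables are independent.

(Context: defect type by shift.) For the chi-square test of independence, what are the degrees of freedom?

df = (r−1)(c−1) = (2−1)·(3−1) = 2

degrees of freedom = 2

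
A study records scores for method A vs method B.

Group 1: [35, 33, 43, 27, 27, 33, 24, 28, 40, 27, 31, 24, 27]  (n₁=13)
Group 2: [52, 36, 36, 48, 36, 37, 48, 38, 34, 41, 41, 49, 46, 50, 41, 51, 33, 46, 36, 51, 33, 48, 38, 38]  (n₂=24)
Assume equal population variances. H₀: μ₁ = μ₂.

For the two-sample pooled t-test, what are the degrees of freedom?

degrees of freedom = 35

df = n₁ + n₂ − 2 = 13 + 24 − 2 = 35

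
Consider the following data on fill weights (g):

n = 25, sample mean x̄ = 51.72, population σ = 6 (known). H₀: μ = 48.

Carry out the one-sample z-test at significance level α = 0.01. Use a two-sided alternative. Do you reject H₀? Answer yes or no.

SE = σ/√n = 6/√25 = 1.2000
z = (x̄−μ₀)/SE = (51.72−48)/1.2000 = 3.1000
p-value (two-sided) = 0.00194
At α=0.01: p < α → reject H₀

reject H₀: yes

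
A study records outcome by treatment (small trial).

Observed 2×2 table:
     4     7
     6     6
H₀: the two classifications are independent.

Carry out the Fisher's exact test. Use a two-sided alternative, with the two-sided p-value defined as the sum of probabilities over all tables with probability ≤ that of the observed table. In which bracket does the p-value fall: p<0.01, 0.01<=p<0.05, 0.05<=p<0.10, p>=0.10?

p-value bracket: p>=0.10

Margins: r₁=11, r₂=12, c₁=10, c₂=13, n=23
p_obs = C(11,4)·C(12,6)/C(23,10); sum pmf over tables with pmf ≤ p_obs
p-value (two-sided) = 0.68017
→ bracket: p>=0.10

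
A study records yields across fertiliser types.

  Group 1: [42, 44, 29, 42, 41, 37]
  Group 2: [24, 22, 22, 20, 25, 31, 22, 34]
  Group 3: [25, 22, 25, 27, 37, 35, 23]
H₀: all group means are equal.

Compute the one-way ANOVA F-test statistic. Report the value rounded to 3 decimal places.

Group means [39.17, 25.00, 27.71], grand mean 29.952
SSB = Σnᵢ(x̄ᵢ−x̄)² = 740.690; SSW = ΣΣ(x−x̄ᵢ)² = 530.262
MSB = 740.690/2 = 370.3452; MSW = 530.262/18 = 29.4590
F = MSB/MSW = 12.5716
df = (2, 18)

test statistic = 12.572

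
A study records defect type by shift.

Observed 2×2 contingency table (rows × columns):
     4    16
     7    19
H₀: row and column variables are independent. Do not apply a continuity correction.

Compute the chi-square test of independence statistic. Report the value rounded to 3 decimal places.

Row totals [20, 26], col totals [11, 35], n=46
χ² = (4−4.78)²/4.78 + (16−15.22)²/15.22 + (7−6.22)²/6.22 + (19−19.78)²/19.78 = 0.2978
df = 1

test statistic = 0.298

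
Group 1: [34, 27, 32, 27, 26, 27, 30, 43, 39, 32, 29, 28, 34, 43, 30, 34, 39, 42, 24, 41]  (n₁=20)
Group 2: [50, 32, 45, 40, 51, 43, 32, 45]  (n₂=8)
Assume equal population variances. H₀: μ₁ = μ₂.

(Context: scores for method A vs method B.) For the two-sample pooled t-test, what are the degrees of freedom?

degrees of freedom = 26

df = n₁ + n₂ − 2 = 20 + 8 − 2 = 26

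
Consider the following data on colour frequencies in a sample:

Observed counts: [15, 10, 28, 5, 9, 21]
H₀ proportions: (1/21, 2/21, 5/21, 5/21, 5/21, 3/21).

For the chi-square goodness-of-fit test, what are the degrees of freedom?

degrees of freedom = 5

df = k − 1 = 6 − 1 = 5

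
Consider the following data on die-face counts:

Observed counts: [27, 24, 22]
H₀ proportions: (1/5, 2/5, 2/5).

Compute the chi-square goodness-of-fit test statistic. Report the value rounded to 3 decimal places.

n = 73; E_i = n·p_i = [14.60, 29.20, 29.20]
χ² = (27−14.60)²/14.60 + (24−29.20)²/29.20 + (22−29.20)²/29.20 = 13.2329
df = 2

test statistic = 13.233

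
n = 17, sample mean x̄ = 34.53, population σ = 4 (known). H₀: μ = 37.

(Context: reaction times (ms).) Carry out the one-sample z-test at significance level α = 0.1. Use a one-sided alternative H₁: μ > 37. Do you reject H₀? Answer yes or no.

reject H₀: no

SE = σ/√n = 4/√17 = 0.9701
z = (x̄−μ₀)/SE = (34.53−37)/0.9701 = -2.5460
p-value (one-sided, H₁ greater) = 0.99455
At α=0.1: p ≥ α → fail to reject H₀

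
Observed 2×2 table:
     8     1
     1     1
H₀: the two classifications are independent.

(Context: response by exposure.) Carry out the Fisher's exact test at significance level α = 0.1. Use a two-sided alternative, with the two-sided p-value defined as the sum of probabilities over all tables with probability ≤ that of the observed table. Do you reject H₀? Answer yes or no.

Margins: r₁=9, r₂=2, c₁=9, c₂=2, n=11
p_obs = C(9,8)·C(2,1)/C(11,9); sum pmf over tables with pmf ≤ p_obs
p-value (two-sided) = 0.34545
At α=0.1: p ≥ α → fail to reject H₀

reject H₀: no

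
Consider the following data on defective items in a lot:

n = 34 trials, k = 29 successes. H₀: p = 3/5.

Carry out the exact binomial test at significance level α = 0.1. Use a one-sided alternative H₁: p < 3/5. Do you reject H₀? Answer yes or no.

Exact binomial: n=34, k=29, p₀=3/5=0.6000
P(X≤29) from Σ C(n,i)·p₀^i·(1−p₀)^(n−i)
p-value (one-sided, H₁ less) = 0.99968
At α=0.1: p ≥ α → fail to reject H₀

reject H₀: no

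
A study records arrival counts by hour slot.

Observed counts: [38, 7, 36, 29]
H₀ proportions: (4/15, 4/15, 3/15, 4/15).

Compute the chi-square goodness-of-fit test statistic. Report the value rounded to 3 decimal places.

test statistic = 28.477

n = 110; E_i = n·p_i = [29.33, 29.33, 22.00, 29.33]
χ² = (38−29.33)²/29.33 + (7−29.33)²/29.33 + (36−22.00)²/22.00 + (29−29.33)²/29.33 = 28.4773
df = 3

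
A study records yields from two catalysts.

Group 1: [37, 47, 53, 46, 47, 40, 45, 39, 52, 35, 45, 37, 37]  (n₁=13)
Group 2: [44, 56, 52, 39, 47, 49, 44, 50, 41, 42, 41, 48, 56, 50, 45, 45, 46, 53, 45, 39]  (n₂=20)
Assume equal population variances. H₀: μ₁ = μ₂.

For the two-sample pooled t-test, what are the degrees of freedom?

df = n₁ + n₂ − 2 = 13 + 20 − 2 = 31

degrees of freedom = 31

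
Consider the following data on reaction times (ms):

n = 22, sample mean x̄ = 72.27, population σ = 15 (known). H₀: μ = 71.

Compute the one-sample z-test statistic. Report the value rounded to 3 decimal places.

SE = σ/√n = 15/√22 = 3.1980
z = (x̄−μ₀)/SE = (72.27−71)/3.1980 = 0.3971

test statistic = 0.397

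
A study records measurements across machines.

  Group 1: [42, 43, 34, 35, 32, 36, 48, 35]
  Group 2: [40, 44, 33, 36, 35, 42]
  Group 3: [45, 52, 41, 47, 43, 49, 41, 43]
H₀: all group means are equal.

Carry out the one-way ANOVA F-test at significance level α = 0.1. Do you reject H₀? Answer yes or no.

Group means [38.12, 38.33, 45.12], grand mean 40.727
SSB = Σnᵢ(x̄ᵢ−x̄)² = 243.280; SSW = ΣΣ(x−x̄ᵢ)² = 417.083
MSB = 243.280/2 = 121.6402; MSW = 417.083/19 = 21.9518
F = MSB/MSW = 5.5412
df = (2, 19)
p-value (upper-tail) = 0.01271
At α=0.1: p < α → reject H₀

reject H₀: yes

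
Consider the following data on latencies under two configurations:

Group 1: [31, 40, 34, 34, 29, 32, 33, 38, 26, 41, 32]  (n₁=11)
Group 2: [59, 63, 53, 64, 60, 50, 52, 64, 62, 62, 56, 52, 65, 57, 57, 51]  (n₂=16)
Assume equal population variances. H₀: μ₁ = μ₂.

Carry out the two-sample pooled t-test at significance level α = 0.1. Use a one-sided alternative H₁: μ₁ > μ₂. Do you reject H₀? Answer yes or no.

reject H₀: no

x̄₁=33.636, s₁=4.545, n₁=11
x̄₂=57.938, s₂=5.157, n₂=16
s_p² = [10·4.545² + 15·5.157²]/25 = 24.2193
SE = √(s_p²·(1/11+1/16)) = 1.9276
t = (33.636−57.938)/1.9276 = -12.6072
df = 25
p-value (one-sided, H₁ greater) = 1.00000
At α=0.1: p ≥ α → fail to reject H₀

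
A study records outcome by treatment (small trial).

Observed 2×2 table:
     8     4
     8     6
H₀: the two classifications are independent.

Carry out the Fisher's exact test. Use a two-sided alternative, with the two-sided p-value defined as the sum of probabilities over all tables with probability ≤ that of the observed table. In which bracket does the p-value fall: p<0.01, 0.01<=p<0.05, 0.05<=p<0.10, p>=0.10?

p-value bracket: p>=0.10

Margins: r₁=12, r₂=14, c₁=16, c₂=10, n=26
p_obs = C(12,8)·C(14,8)/C(26,16); sum pmf over tables with pmf ≤ p_obs
p-value (two-sided) = 0.70149
→ bracket: p>=0.10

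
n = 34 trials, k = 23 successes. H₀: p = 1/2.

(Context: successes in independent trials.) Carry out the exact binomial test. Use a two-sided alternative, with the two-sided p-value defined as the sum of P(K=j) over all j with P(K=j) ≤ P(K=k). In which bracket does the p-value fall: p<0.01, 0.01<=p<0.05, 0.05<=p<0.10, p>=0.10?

Exact binomial: n=34, k=23, p₀=1/2=0.5000
P(X=j) = C(n,j)·p₀^j·(1−p₀)^(n−j); p = Σ P(X=j) over j with P(X=j) ≤ P(X=23)
p-value (two-sided) = 0.05761
→ bracket: 0.05<=p<0.10

p-value bracket: 0.05<=p<0.10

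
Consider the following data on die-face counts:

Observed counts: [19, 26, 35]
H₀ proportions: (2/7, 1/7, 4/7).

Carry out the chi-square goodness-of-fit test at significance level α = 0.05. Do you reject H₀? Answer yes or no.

n = 80; E_i = n·p_i = [22.86, 11.43, 45.71]
χ² = (19−22.86)²/22.86 + (26−11.43)²/11.43 + (35−45.71)²/45.71 = 21.7406
df = 2
p-value (upper-tail) = 0.00002
At α=0.05: p < α → reject H₀

reject H₀: yes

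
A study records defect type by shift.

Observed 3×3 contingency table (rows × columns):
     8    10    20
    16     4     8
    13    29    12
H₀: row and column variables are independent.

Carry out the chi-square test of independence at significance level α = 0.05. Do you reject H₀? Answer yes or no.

reject H₀: yes

Row totals [38, 28, 54], col totals [37, 43, 40], n=120
χ² = (8−11.72)²/11.72 + (10−13.62)²/13.62 + (20−12.67)²/12.67 + (16−8.63)²/8.63 + (4−10.03)²/10.03 + (8−9.33)²/9.33 + (13−16.65)²/16.65 + (29−19.35)²/19.35 + (12−18.00)²/18.00 = 24.1022
df = 4
p-value (upper-tail) = 0.00008
At α=0.05: p < α → reject H₀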